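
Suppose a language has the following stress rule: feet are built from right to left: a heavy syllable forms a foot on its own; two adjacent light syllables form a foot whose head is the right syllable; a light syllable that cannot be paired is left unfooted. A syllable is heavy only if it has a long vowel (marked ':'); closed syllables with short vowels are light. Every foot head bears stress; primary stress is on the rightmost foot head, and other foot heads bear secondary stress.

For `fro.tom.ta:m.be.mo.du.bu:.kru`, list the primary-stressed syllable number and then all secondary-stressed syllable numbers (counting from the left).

Weights: 1 fro L, 2 tom L, 3 ta:m H, 4 be L, 5 mo L, 6 du L, 7 bu: H, 8 kru L.
Parse right to left (heavy = foot alone; LL = one foot; stranded L unfooted): (fro.ˈtom) (ˈta:m) be (mo.ˈdu) (ˈbu:) kru.
Foot heads: 2, 3, 6, 7.
Primary stress on the rightmost head = syllable 7.
Secondary stress on 2, 3, 6: fro.ˌtom.ˌta:m.be.mo.ˌdu.ˈbu:.kru.

primary 7, secondary 2, 3, 6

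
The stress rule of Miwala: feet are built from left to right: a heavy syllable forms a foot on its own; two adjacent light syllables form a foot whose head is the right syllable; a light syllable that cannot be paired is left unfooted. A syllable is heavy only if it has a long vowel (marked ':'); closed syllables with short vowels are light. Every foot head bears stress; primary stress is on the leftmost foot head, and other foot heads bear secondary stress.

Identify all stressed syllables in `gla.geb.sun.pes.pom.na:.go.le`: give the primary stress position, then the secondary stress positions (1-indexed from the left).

Weights: 1 gla L, 2 geb L, 3 sun L, 4 pes L, 5 pom L, 6 na: H, 7 go L, 8 le L.
Parse left to right (heavy = foot alone; LL = one foot; stranded L unfooted): (gla.ˈgeb) (sun.ˈpes) pom (ˈna:) (go.ˈle).
Foot heads: 2, 4, 6, 8.
Primary stress on the leftmost head = syllable 2.
Secondary stress on 4, 6, 8: gla.ˈgeb.sun.ˌpes.pom.ˌna:.go.ˌle.

primary 2, secondary 4, 6, 8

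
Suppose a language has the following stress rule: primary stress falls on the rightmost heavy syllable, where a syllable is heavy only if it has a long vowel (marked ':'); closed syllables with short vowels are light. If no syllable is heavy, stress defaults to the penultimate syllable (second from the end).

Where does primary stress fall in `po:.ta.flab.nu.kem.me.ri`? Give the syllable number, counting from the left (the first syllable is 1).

Weights: 1 po: H, 2 ta L, 3 flab L, 4 nu L, 5 kem L, 6 me L, 7 ri L.
Heavy syllables in the domain: 1. The rightmost is syllable 1 (po:).
Primary stress: syllable 1 → ˈpo:.ta.flab.nu.kem.me.ri.

1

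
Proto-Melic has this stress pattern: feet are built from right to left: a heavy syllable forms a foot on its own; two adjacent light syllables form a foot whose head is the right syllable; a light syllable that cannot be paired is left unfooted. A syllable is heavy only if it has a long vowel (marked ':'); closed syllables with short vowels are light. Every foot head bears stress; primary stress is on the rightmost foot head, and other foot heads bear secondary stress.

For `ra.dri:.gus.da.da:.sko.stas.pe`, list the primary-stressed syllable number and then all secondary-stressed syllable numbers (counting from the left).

primary 8, secondary 2, 4, 5

Weights: 1 ra L, 2 dri: H, 3 gus L, 4 da L, 5 da: H, 6 sko L, 7 stas L, 8 pe L.
Parse right to left (heavy = foot alone; LL = one foot; stranded L unfooted): ra (ˈdri:) (gus.ˈda) (ˈda:) sko (stas.ˈpe).
Foot heads: 2, 4, 5, 8.
Primary stress on the rightmost head = syllable 8.
Secondary stress on 2, 4, 5: ra.ˌdri:.gus.ˌda.ˌda:.sko.stas.ˈpe.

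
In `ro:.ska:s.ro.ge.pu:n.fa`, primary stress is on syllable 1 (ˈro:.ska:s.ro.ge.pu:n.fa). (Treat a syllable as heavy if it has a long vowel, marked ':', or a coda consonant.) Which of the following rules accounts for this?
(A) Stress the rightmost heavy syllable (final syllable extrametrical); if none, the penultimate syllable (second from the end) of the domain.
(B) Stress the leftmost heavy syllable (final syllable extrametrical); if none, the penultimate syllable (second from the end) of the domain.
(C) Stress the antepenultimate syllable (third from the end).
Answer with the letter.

Rule A → syllable 5 (observed: 1).
Rule B → syllable 1 ✓.
Rule C → syllable 4 (observed: 1).

B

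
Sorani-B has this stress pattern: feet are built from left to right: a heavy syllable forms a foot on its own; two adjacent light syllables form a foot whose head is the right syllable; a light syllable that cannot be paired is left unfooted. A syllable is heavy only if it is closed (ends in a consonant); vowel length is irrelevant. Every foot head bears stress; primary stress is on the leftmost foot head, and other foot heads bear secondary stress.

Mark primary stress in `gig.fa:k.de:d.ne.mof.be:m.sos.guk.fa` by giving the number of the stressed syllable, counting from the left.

1

Weights: 1 gig H, 2 fa:k H, 3 de:d H, 4 ne L, 5 mof H, 6 be:m H, 7 sos H, 8 guk H, 9 fa L.
Parse left to right (heavy = foot alone; LL = one foot; stranded L unfooted): (ˈgig) (ˈfa:k) (ˈde:d) ne (ˈmof) (ˈbe:m) (ˈsos) (ˈguk) fa.
Foot heads: 1, 2, 3, 5, 6, 7, 8.
Primary stress on the leftmost head = syllable 1.
Primary stress: syllable 1 → ˈgig.fa:k.de:d.ne.mof.be:m.sos.guk.fa.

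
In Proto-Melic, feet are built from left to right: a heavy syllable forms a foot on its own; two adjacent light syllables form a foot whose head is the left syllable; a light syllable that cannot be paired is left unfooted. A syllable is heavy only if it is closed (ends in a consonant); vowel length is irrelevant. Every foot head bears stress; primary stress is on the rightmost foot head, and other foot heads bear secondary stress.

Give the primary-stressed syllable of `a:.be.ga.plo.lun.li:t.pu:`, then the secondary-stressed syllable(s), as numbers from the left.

primary 6, secondary 1, 3, 5

Weights: 1 a: L, 2 be L, 3 ga L, 4 plo L, 5 lun H, 6 li:t H, 7 pu: L.
Parse left to right (heavy = foot alone; LL = one foot; stranded L unfooted): (ˈa:.be) (ˈga.plo) (ˈlun) (ˈli:t) pu:.
Foot heads: 1, 3, 5, 6.
Primary stress on the rightmost head = syllable 6.
Secondary stress on 1, 3, 5: ˌa:.be.ˌga.plo.ˌlun.ˈli:t.pu:.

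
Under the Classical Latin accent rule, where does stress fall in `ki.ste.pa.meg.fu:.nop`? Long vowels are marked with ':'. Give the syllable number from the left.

5

Classical Latin: stress the penult if heavy (long vowel or closed), else the antepenult.
Weights: 4 meg H, 5 fu: H, 6 nop H.
The penult (syllable 5, fu:) is heavy, so it takes stress.
Stress on syllable 5: ki.ste.pa.meg.ˈfu:.nop.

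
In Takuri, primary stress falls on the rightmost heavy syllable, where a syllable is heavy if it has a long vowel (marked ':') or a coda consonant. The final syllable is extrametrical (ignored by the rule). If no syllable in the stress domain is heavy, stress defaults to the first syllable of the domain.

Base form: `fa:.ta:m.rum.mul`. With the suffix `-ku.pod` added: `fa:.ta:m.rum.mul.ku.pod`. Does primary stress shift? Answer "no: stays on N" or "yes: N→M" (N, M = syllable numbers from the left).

Base `fa:.ta:m.rum.mul` (4 syllables):
  The final syllable (4, mul) is extrametrical; the stress domain is syllables 1–3.
  Weights: 1 fa: H, 2 ta:m H, 3 rum H.
  Heavy syllables in the domain: 1, 2, 3. The rightmost is syllable 3 (rum).
  → primary stress on syllable 3.
Suffixed `fa:.ta:m.rum.mul.ku.pod` (6 syllables):
  The final syllable (6, pod) is extrametrical; the stress domain is syllables 1–5.
  Weights: 1 fa: H, 2 ta:m H, 3 rum H, 4 mul H, 5 ku L.
  Heavy syllables in the domain: 1, 2, 3, 4. The rightmost is syllable 4 (mul).
  → primary stress on syllable 4.

yes: 3→4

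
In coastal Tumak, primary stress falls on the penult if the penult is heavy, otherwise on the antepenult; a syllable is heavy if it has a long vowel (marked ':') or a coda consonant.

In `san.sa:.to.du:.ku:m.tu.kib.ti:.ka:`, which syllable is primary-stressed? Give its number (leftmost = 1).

Weights: 7 kib H, 8 ti: H, 9 ka: H.
The penult (syllable 8, ti:) is heavy, so it takes stress.
Primary stress: syllable 8 → san.sa:.to.du:.ku:m.tu.kib.ˈti:.ka:.

8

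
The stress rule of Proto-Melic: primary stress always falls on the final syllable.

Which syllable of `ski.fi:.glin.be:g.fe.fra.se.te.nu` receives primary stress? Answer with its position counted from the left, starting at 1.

The word has 9 syllables; the final syllable is syllable 9 (nu).
Primary stress: syllable 9 → ski.fi:.glin.be:g.fe.fra.se.te.ˈnu.

9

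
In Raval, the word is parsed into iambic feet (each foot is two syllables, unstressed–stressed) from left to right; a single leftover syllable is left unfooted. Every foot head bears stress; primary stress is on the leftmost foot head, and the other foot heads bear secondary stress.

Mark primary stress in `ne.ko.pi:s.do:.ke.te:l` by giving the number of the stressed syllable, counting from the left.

2

Parse left to right into iambic (σˈσ) feet: (ne.ˈko) (pi:s.ˈdo:) (ke.ˈte:l).
Foot heads (stressed positions): 2, 4, 6.
End Rule Leftmost: primary stress on the leftmost head = syllable 2.
Primary stress: syllable 2 → ne.ˈko.pi:s.do:.ke.te:l.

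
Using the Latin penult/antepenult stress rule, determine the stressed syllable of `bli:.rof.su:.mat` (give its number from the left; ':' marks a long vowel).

3

Classical Latin: stress the penult if heavy (long vowel or closed), else the antepenult.
Weights: 2 rof H, 3 su: H, 4 mat H.
The penult (syllable 3, su:) is heavy, so it takes stress.
Stress on syllable 3: bli:.rof.ˈsu:.mat.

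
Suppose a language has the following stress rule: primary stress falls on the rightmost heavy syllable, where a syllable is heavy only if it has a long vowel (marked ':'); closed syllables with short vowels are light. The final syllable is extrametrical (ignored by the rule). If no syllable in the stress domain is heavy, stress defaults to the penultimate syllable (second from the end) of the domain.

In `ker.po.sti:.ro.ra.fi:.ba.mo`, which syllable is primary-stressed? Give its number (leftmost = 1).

6

The final syllable (8, mo) is extrametrical; the stress domain is syllables 1–7.
Weights: 1 ker L, 2 po L, 3 sti: H, 4 ro L, 5 ra L, 6 fi: H, 7 ba L.
Heavy syllables in the domain: 3, 6. The rightmost is syllable 6 (fi:).
Primary stress: syllable 6 → ker.po.sti:.ro.ra.ˈfi:.ba.mo.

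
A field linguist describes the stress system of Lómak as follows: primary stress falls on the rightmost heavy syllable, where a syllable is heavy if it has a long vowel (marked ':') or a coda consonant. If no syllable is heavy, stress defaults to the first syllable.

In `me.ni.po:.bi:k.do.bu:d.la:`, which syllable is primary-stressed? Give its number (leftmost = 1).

Weights: 1 me L, 2 ni L, 3 po: H, 4 bi:k H, 5 do L, 6 bu:d H, 7 la: H.
Heavy syllables in the domain: 3, 4, 6, 7. The rightmost is syllable 7 (la:).
Primary stress: syllable 7 → me.ni.po:.bi:k.do.bu:d.ˈla:.

7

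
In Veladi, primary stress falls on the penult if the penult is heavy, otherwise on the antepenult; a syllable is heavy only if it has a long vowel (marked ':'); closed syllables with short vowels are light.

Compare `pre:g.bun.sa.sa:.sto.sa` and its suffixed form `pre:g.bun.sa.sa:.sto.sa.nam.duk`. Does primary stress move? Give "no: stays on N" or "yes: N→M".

Base `pre:g.bun.sa.sa:.sto.sa` (6 syllables):
  Weights: 4 sa: H, 5 sto L, 6 sa L.
  The penult (syllable 5, sto) is light, so stress falls on the antepenult (syllable 4, sa:).
  → primary stress on syllable 4.
Suffixed `pre:g.bun.sa.sa:.sto.sa.nam.duk` (8 syllables):
  Weights: 6 sa L, 7 nam L, 8 duk L.
  The penult (syllable 7, nam) is light, so stress falls on the antepenult (syllable 6, sa).
  → primary stress on syllable 6.

yes: 4→6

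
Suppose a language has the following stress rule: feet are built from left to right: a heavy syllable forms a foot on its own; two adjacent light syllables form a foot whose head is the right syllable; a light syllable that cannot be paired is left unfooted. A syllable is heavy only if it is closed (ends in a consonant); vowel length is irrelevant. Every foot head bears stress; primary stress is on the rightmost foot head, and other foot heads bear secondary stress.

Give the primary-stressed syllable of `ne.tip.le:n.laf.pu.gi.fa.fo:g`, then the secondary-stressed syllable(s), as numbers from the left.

primary 8, secondary 2, 3, 4, 6

Weights: 1 ne L, 2 tip H, 3 le:n H, 4 laf H, 5 pu L, 6 gi L, 7 fa L, 8 fo:g H.
Parse left to right (heavy = foot alone; LL = one foot; stranded L unfooted): ne (ˈtip) (ˈle:n) (ˈlaf) (pu.ˈgi) fa (ˈfo:g).
Foot heads: 2, 3, 4, 6, 8.
Primary stress on the rightmost head = syllable 8.
Secondary stress on 2, 3, 4, 6: ne.ˌtip.ˌle:n.ˌlaf.pu.ˌgi.fa.ˈfo:g.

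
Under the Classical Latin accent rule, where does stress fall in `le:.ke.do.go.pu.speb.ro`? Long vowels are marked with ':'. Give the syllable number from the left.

Classical Latin: stress the penult if heavy (long vowel or closed), else the antepenult.
Weights: 5 pu L, 6 speb H, 7 ro L.
The penult (syllable 6, speb) is heavy, so it takes stress.
Stress on syllable 6: le:.ke.do.go.pu.ˈspeb.ro.

6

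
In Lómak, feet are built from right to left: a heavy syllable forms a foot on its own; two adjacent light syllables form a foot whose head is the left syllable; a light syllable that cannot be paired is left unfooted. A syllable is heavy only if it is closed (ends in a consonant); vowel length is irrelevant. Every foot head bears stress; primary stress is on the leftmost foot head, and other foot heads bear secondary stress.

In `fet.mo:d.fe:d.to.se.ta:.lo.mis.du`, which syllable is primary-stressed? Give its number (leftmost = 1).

Weights: 1 fet H, 2 mo:d H, 3 fe:d H, 4 to L, 5 se L, 6 ta: L, 7 lo L, 8 mis H, 9 du L.
Parse right to left (heavy = foot alone; LL = one foot; stranded L unfooted): (ˈfet) (ˈmo:d) (ˈfe:d) (ˈto.se) (ˈta:.lo) (ˈmis) du.
Foot heads: 1, 2, 3, 4, 6, 8.
Primary stress on the leftmost head = syllable 1.
Primary stress: syllable 1 → ˈfet.mo:d.fe:d.to.se.ta:.lo.mis.du.

1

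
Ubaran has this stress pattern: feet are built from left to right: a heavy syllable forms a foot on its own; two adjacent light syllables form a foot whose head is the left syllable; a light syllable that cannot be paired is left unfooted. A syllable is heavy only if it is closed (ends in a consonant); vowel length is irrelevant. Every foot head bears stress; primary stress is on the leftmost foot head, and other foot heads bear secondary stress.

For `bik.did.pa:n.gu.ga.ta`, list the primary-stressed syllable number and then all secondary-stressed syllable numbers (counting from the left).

Weights: 1 bik H, 2 did H, 3 pa:n H, 4 gu L, 5 ga L, 6 ta L.
Parse left to right (heavy = foot alone; LL = one foot; stranded L unfooted): (ˈbik) (ˈdid) (ˈpa:n) (ˈgu.ga) ta.
Foot heads: 1, 2, 3, 4.
Primary stress on the leftmost head = syllable 1.
Secondary stress on 2, 3, 4: ˈbik.ˌdid.ˌpa:n.ˌgu.ga.ta.

primary 1, secondary 2, 3, 4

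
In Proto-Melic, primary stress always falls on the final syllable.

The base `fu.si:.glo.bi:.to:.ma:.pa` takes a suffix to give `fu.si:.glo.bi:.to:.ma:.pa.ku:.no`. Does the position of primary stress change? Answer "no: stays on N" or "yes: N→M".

Base `fu.si:.glo.bi:.to:.ma:.pa` (7 syllables):
  The word has 7 syllables; the final syllable is syllable 7 (pa).
  → primary stress on syllable 7.
Suffixed `fu.si:.glo.bi:.to:.ma:.pa.ku:.no` (9 syllables):
  The word has 9 syllables; the final syllable is syllable 9 (no).
  → primary stress on syllable 9.

yes: 7→9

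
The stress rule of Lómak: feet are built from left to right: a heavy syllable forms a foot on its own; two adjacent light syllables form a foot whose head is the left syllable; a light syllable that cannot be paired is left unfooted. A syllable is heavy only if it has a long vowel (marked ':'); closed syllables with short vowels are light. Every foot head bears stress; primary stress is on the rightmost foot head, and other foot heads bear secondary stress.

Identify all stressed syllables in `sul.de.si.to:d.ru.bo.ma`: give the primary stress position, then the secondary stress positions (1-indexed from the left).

primary 5, secondary 1, 4

Weights: 1 sul L, 2 de L, 3 si L, 4 to:d H, 5 ru L, 6 bo L, 7 ma L.
Parse left to right (heavy = foot alone; LL = one foot; stranded L unfooted): (ˈsul.de) si (ˈto:d) (ˈru.bo) ma.
Foot heads: 1, 4, 5.
Primary stress on the rightmost head = syllable 5.
Secondary stress on 1, 4: ˌsul.de.si.ˌto:d.ˈru.bo.ma.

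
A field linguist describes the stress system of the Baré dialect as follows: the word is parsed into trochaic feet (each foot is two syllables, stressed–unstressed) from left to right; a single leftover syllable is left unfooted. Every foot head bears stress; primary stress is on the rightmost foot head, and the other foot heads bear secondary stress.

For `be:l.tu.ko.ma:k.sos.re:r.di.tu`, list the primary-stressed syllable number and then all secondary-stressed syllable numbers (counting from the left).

primary 7, secondary 1, 3, 5

Parse left to right into trochaic (ˈσσ) feet: (ˈbe:l.tu) (ˈko.ma:k) (ˈsos.re:r) (ˈdi.tu).
Foot heads (stressed positions): 1, 3, 5, 7.
End Rule Rightmost: primary stress on the rightmost head = syllable 7.
Secondary stress on 1, 3, 5: ˌbe:l.tu.ˌko.ma:k.ˌsos.re:r.ˈdi.tu.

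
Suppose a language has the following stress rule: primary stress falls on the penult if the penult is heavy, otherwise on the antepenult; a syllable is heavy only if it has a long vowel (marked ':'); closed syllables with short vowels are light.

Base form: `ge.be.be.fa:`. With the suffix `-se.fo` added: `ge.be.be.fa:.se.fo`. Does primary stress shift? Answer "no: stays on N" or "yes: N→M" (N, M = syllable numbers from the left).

yes: 2→4

Base `ge.be.be.fa:` (4 syllables):
  Weights: 2 be L, 3 be L, 4 fa: H.
  The penult (syllable 3, be) is light, so stress falls on the antepenult (syllable 2, be).
  → primary stress on syllable 2.
Suffixed `ge.be.be.fa:.se.fo` (6 syllables):
  Weights: 4 fa: H, 5 se L, 6 fo L.
  The penult (syllable 5, se) is light, so stress falls on the antepenult (syllable 4, fa:).
  → primary stress on syllable 4.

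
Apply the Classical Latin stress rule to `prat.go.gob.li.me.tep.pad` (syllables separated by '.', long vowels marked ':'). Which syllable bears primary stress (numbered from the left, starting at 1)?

Classical Latin: stress the penult if heavy (long vowel or closed), else the antepenult.
Weights: 5 me L, 6 tep H, 7 pad H.
The penult (syllable 6, tep) is heavy, so it takes stress.
Stress on syllable 6: prat.go.gob.li.me.ˈtep.pad.

6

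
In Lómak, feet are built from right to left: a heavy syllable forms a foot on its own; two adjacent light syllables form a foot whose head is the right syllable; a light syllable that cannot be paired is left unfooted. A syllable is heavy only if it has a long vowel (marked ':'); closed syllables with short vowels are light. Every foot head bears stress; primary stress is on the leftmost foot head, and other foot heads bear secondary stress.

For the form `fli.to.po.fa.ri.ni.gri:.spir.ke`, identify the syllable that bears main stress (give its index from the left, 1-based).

2

Weights: 1 fli L, 2 to L, 3 po L, 4 fa L, 5 ri L, 6 ni L, 7 gri: H, 8 spir L, 9 ke L.
Parse right to left (heavy = foot alone; LL = one foot; stranded L unfooted): (fli.ˈto) (po.ˈfa) (ri.ˈni) (ˈgri:) (spir.ˈke).
Foot heads: 2, 4, 6, 7, 9.
Primary stress on the leftmost head = syllable 2.
Primary stress: syllable 2 → fli.ˈto.po.fa.ri.ni.gri:.spir.ke.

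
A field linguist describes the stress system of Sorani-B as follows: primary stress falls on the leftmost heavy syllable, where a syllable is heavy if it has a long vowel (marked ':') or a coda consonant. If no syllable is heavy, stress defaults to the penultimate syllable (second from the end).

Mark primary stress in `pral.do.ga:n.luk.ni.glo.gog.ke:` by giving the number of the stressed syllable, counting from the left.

Weights: 1 pral H, 2 do L, 3 ga:n H, 4 luk H, 5 ni L, 6 glo L, 7 gog H, 8 ke: H.
Heavy syllables in the domain: 1, 3, 4, 7, 8. The leftmost is syllable 1 (pral).
Primary stress: syllable 1 → ˈpral.do.ga:n.luk.ni.glo.gog.ke:.

1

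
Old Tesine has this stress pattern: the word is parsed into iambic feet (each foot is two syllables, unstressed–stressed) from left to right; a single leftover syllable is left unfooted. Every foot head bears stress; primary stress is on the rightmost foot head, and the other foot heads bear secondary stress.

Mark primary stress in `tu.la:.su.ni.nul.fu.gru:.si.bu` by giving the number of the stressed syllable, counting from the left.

Parse left to right into iambic (σˈσ) feet: (tu.ˈla:) (su.ˈni) (nul.ˈfu) (gru:.ˈsi) bu. Syllable 9 is left unfooted.
Foot heads (stressed positions): 2, 4, 6, 8.
End Rule Rightmost: primary stress on the rightmost head = syllable 8.
Primary stress: syllable 8 → tu.la:.su.ni.nul.fu.gru:.ˈsi.bu.

8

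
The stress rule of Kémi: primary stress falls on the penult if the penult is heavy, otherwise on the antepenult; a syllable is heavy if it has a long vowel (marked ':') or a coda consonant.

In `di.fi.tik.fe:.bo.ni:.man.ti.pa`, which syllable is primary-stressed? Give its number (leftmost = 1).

7

Weights: 7 man H, 8 ti L, 9 pa L.
The penult (syllable 8, ti) is light, so stress falls on the antepenult (syllable 7, man).
Primary stress: syllable 7 → di.fi.tik.fe:.bo.ni:.ˈman.ti.pa.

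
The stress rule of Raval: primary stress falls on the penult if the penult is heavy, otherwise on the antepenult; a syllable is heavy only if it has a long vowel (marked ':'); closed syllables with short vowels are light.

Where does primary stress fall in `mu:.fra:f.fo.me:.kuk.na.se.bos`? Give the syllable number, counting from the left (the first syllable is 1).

6

Weights: 6 na L, 7 se L, 8 bos L.
The penult (syllable 7, se) is light, so stress falls on the antepenult (syllable 6, na).
Primary stress: syllable 6 → mu:.fra:f.fo.me:.kuk.ˈna.se.bos.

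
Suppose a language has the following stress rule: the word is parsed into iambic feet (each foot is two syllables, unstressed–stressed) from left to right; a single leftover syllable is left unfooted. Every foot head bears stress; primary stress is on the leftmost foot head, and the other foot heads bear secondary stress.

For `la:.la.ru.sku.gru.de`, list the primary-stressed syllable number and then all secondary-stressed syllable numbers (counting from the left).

primary 2, secondary 4, 6

Parse left to right into iambic (σˈσ) feet: (la:.ˈla) (ru.ˈsku) (gru.ˈde).
Foot heads (stressed positions): 2, 4, 6.
End Rule Leftmost: primary stress on the leftmost head = syllable 2.
Secondary stress on 4, 6: la:.ˈla.ru.ˌsku.gru.ˌde.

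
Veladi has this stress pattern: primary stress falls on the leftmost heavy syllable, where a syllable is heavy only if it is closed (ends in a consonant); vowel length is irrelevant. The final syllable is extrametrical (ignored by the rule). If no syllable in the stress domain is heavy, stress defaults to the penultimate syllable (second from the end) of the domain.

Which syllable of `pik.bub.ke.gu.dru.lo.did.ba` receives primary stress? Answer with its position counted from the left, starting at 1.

1

The final syllable (8, ba) is extrametrical; the stress domain is syllables 1–7.
Weights: 1 pik H, 2 bub H, 3 ke L, 4 gu L, 5 dru L, 6 lo L, 7 did H.
Heavy syllables in the domain: 1, 2, 7. The leftmost is syllable 1 (pik).
Primary stress: syllable 1 → ˈpik.bub.ke.gu.dru.lo.did.ba.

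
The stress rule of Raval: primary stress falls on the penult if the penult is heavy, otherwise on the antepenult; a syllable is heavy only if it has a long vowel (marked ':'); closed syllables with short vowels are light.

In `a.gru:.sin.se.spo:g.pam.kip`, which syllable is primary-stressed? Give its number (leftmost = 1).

5

Weights: 5 spo:g H, 6 pam L, 7 kip L.
The penult (syllable 6, pam) is light, so stress falls on the antepenult (syllable 5, spo:g).
Primary stress: syllable 5 → a.gru:.sin.se.ˈspo:g.pam.kip.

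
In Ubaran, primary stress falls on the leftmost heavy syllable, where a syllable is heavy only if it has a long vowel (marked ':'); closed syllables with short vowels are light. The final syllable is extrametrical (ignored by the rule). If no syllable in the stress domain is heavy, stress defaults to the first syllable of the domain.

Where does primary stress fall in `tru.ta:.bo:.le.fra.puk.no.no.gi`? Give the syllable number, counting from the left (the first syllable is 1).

The final syllable (9, gi) is extrametrical; the stress domain is syllables 1–8.
Weights: 1 tru L, 2 ta: H, 3 bo: H, 4 le L, 5 fra L, 6 puk L, 7 no L, 8 no L.
Heavy syllables in the domain: 2, 3. The leftmost is syllable 2 (ta:).
Primary stress: syllable 2 → tru.ˈta:.bo:.le.fra.puk.no.no.gi.

2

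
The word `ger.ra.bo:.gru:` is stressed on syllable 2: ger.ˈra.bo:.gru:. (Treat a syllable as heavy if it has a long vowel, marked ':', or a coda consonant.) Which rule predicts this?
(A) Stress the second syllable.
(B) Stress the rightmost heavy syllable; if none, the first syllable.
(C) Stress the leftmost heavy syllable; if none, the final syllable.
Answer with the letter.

Rule A → syllable 2 ✓.
Rule B → syllable 4 (observed: 2).
Rule C → syllable 1 (observed: 2).

A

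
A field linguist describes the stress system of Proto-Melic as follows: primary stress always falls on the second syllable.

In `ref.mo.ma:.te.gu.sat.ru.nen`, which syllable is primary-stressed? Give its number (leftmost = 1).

The word has 8 syllables; the second syllable is syllable 2 (mo).
Primary stress: syllable 2 → ref.ˈmo.ma:.te.gu.sat.ru.nen.

2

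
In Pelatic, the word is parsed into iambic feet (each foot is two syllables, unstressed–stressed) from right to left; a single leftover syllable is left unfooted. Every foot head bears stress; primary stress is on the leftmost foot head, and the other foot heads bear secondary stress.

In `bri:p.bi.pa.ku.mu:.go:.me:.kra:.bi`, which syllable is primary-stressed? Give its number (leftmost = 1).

3

Parse right to left into iambic (σˈσ) feet: bri:p (bi.ˈpa) (ku.ˈmu:) (go:.ˈme:) (kra:.ˈbi). Syllable 1 is left unfooted.
Foot heads (stressed positions): 3, 5, 7, 9.
End Rule Leftmost: primary stress on the leftmost head = syllable 3.
Primary stress: syllable 3 → bri:p.bi.ˈpa.ku.mu:.go:.me:.kra:.bi.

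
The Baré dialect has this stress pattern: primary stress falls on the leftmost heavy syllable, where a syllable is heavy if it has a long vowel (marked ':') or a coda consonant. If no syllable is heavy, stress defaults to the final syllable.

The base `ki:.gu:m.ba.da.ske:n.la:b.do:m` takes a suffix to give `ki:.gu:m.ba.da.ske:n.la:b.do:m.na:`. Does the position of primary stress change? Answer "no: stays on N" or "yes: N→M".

no: stays on 1

Base `ki:.gu:m.ba.da.ske:n.la:b.do:m` (7 syllables):
  Weights: 1 ki: H, 2 gu:m H, 3 ba L, 4 da L, 5 ske:n H, 6 la:b H, 7 do:m H.
  Heavy syllables in the domain: 1, 2, 5, 6, 7. The leftmost is syllable 1 (ki:).
  → primary stress on syllable 1.
Suffixed `ki:.gu:m.ba.da.ske:n.la:b.do:m.na:` (8 syllables):
  Weights: 1 ki: H, 2 gu:m H, 3 ba L, 4 da L, 5 ske:n H, 6 la:b H, 7 do:m H, 8 na: H.
  Heavy syllables in the domain: 1, 2, 5, 6, 7, 8. The leftmost is syllable 1 (ki:).
  → primary stress on syllable 1.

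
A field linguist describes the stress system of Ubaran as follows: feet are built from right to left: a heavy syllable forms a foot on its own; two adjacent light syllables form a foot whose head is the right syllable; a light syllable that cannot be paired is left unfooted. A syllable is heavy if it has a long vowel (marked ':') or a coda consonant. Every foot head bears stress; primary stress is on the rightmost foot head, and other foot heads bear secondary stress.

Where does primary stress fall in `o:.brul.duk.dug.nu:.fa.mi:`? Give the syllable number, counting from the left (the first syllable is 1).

7

Weights: 1 o: H, 2 brul H, 3 duk H, 4 dug H, 5 nu: H, 6 fa L, 7 mi: H.
Parse right to left (heavy = foot alone; LL = one foot; stranded L unfooted): (ˈo:) (ˈbrul) (ˈduk) (ˈdug) (ˈnu:) fa (ˈmi:).
Foot heads: 1, 2, 3, 4, 5, 7.
Primary stress on the rightmost head = syllable 7.
Primary stress: syllable 7 → o:.brul.duk.dug.nu:.fa.ˈmi:.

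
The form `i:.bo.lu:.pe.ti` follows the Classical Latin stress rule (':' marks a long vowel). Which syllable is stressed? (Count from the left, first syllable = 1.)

3

Classical Latin: stress the penult if heavy (long vowel or closed), else the antepenult.
Weights: 3 lu: H, 4 pe L, 5 ti L.
The penult (syllable 4, pe) is light, so stress falls on the antepenult (syllable 3, lu:).
Stress on syllable 3: i:.bo.ˈlu:.pe.ti.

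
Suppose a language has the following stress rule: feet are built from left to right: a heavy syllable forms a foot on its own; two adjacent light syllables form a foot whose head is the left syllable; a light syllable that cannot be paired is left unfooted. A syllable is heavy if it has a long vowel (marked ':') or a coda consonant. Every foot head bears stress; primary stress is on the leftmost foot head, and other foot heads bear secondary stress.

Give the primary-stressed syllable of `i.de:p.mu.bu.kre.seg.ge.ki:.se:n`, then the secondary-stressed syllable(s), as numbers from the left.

Weights: 1 i L, 2 de:p H, 3 mu L, 4 bu L, 5 kre L, 6 seg H, 7 ge L, 8 ki: H, 9 se:n H.
Parse left to right (heavy = foot alone; LL = one foot; stranded L unfooted): i (ˈde:p) (ˈmu.bu) kre (ˈseg) ge (ˈki:) (ˈse:n).
Foot heads: 2, 3, 6, 8, 9.
Primary stress on the leftmost head = syllable 2.
Secondary stress on 3, 6, 8, 9: i.ˈde:p.ˌmu.bu.kre.ˌseg.ge.ˌki:.ˌse:n.

primary 2, secondary 3, 6, 8, 9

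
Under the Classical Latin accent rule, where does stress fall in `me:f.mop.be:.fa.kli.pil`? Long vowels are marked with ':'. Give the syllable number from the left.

Classical Latin: stress the penult if heavy (long vowel or closed), else the antepenult.
Weights: 4 fa L, 5 kli L, 6 pil H.
The penult (syllable 5, kli) is light, so stress falls on the antepenult (syllable 4, fa).
Stress on syllable 4: me:f.mop.be:.ˈfa.kli.pil.

4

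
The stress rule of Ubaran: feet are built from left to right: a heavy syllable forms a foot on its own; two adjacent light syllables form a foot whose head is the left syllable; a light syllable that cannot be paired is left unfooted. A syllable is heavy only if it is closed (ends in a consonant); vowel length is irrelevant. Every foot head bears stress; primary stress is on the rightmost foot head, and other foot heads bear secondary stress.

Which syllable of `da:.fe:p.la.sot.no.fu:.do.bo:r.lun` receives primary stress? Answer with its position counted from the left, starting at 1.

9

Weights: 1 da: L, 2 fe:p H, 3 la L, 4 sot H, 5 no L, 6 fu: L, 7 do L, 8 bo:r H, 9 lun H.
Parse left to right (heavy = foot alone; LL = one foot; stranded L unfooted): da: (ˈfe:p) la (ˈsot) (ˈno.fu:) do (ˈbo:r) (ˈlun).
Foot heads: 2, 4, 5, 8, 9.
Primary stress on the rightmost head = syllable 9.
Primary stress: syllable 9 → da:.fe:p.la.sot.no.fu:.do.bo:r.ˈlun.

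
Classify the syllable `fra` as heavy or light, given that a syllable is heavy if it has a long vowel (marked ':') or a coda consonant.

`fra`: short vowel, open (no coda). Short vowel, open → light.

light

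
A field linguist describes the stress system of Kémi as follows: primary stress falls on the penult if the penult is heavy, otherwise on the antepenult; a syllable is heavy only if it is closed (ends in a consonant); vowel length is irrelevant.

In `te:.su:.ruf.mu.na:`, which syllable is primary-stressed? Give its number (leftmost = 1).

Weights: 3 ruf H, 4 mu L, 5 na: L.
The penult (syllable 4, mu) is light, so stress falls on the antepenult (syllable 3, ruf).
Primary stress: syllable 3 → te:.su:.ˈruf.mu.na:.

3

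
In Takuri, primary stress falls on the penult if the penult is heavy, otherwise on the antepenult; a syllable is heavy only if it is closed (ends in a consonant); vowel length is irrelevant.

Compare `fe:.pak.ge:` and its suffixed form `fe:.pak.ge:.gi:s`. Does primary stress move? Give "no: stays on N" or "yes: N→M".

no: stays on 2

Base `fe:.pak.ge:` (3 syllables):
  Weights: 1 fe: L, 2 pak H, 3 ge: L.
  The penult (syllable 2, pak) is heavy, so it takes stress.
  → primary stress on syllable 2.
Suffixed `fe:.pak.ge:.gi:s` (4 syllables):
  Weights: 2 pak H, 3 ge: L, 4 gi:s H.
  The penult (syllable 3, ge:) is light, so stress falls on the antepenult (syllable 2, pak).
  → primary stress on syllable 2.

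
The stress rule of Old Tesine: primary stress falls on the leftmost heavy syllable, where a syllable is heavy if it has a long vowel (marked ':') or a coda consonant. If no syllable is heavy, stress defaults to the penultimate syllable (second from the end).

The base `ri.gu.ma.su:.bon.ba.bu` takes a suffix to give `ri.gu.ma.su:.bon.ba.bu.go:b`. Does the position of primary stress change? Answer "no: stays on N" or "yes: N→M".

Base `ri.gu.ma.su:.bon.ba.bu` (7 syllables):
  Weights: 1 ri L, 2 gu L, 3 ma L, 4 su: H, 5 bon H, 6 ba L, 7 bu L.
  Heavy syllables in the domain: 4, 5. The leftmost is syllable 4 (su:).
  → primary stress on syllable 4.
Suffixed `ri.gu.ma.su:.bon.ba.bu.go:b` (8 syllables):
  Weights: 1 ri L, 2 gu L, 3 ma L, 4 su: H, 5 bon H, 6 ba L, 7 bu L, 8 go:b H.
  Heavy syllables in the domain: 4, 5, 8. The leftmost is syllable 4 (su:).
  → primary stress on syllable 4.

no: stays on 4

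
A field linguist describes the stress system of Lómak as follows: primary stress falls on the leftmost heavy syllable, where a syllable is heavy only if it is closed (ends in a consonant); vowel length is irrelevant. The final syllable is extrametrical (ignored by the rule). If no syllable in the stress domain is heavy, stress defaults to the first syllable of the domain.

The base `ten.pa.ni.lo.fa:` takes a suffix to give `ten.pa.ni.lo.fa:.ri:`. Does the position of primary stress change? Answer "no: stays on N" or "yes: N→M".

Base `ten.pa.ni.lo.fa:` (5 syllables):
  The final syllable (5, fa:) is extrametrical; the stress domain is syllables 1–4.
  Weights: 1 ten H, 2 pa L, 3 ni L, 4 lo L.
  Heavy syllables in the domain: 1. The leftmost is syllable 1 (ten).
  → primary stress on syllable 1.
Suffixed `ten.pa.ni.lo.fa:.ri:` (6 syllables):
  The final syllable (6, ri:) is extrametrical; the stress domain is syllables 1–5.
  Weights: 1 ten H, 2 pa L, 3 ni L, 4 lo L, 5 fa: L.
  Heavy syllables in the domain: 1. The leftmost is syllable 1 (ten).
  → primary stress on syllable 1.

no: stays on 1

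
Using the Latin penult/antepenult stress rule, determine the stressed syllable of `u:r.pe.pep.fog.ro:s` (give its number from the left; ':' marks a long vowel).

Classical Latin: stress the penult if heavy (long vowel or closed), else the antepenult.
Weights: 3 pep H, 4 fog H, 5 ro:s H.
The penult (syllable 4, fog) is heavy, so it takes stress.
Stress on syllable 4: u:r.pe.pep.ˈfog.ro:s.

4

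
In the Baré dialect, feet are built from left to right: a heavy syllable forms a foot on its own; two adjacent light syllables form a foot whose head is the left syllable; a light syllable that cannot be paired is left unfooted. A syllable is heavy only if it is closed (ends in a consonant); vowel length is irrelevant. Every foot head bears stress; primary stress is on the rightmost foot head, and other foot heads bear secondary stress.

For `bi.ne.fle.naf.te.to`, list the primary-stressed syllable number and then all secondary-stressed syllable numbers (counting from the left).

Weights: 1 bi L, 2 ne L, 3 fle L, 4 naf H, 5 te L, 6 to L.
Parse left to right (heavy = foot alone; LL = one foot; stranded L unfooted): (ˈbi.ne) fle (ˈnaf) (ˈte.to).
Foot heads: 1, 4, 5.
Primary stress on the rightmost head = syllable 5.
Secondary stress on 1, 4: ˌbi.ne.fle.ˌnaf.ˈte.to.

primary 5, secondary 1, 4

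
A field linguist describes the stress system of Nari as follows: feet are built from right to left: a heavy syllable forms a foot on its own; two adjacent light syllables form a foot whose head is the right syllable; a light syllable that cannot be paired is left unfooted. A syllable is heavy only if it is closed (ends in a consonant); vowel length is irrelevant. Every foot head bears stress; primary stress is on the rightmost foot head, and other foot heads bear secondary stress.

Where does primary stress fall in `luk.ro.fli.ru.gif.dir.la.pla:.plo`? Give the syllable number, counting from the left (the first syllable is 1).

9

Weights: 1 luk H, 2 ro L, 3 fli L, 4 ru L, 5 gif H, 6 dir H, 7 la L, 8 pla: L, 9 plo L.
Parse right to left (heavy = foot alone; LL = one foot; stranded L unfooted): (ˈluk) ro (fli.ˈru) (ˈgif) (ˈdir) la (pla:.ˈplo).
Foot heads: 1, 4, 5, 6, 9.
Primary stress on the rightmost head = syllable 9.
Primary stress: syllable 9 → luk.ro.fli.ru.gif.dir.la.pla:.ˈplo.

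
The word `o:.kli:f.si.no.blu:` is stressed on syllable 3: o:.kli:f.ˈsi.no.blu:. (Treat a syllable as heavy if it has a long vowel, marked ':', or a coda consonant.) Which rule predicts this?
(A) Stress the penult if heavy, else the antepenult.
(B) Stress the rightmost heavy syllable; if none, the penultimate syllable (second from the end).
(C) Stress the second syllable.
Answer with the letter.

Rule A → syllable 3 ✓.
Rule B → syllable 5 (observed: 3).
Rule C → syllable 2 (observed: 3).

A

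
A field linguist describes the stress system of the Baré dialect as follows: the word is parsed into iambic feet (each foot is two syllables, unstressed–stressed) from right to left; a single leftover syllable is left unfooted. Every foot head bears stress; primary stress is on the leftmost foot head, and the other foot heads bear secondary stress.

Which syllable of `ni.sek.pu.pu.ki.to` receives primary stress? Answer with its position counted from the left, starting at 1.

Parse right to left into iambic (σˈσ) feet: (ni.ˈsek) (pu.ˈpu) (ki.ˈto).
Foot heads (stressed positions): 2, 4, 6.
End Rule Leftmost: primary stress on the leftmost head = syllable 2.
Primary stress: syllable 2 → ni.ˈsek.pu.pu.ki.to.

2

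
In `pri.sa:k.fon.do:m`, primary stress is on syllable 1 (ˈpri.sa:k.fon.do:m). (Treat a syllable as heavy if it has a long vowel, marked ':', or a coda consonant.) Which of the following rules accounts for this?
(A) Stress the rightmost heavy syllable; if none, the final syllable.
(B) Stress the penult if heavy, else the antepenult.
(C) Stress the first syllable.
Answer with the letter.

C

Rule A → syllable 4 (observed: 1).
Rule B → syllable 3 (observed: 1).
Rule C → syllable 1 ✓.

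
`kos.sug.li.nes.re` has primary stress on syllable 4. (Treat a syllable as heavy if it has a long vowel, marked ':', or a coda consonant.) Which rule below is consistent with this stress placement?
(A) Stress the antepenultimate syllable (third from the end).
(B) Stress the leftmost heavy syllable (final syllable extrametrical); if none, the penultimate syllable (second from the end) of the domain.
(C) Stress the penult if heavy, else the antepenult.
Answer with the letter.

C

Rule A → syllable 3 (observed: 4).
Rule B → syllable 1 (observed: 4).
Rule C → syllable 4 ✓.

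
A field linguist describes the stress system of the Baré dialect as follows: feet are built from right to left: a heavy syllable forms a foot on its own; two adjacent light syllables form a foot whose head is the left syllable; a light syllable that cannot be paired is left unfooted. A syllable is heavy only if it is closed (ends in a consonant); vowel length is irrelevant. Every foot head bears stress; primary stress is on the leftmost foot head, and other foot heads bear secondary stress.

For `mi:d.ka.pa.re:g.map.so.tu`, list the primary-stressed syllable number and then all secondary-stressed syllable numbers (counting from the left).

Weights: 1 mi:d H, 2 ka L, 3 pa L, 4 re:g H, 5 map H, 6 so L, 7 tu L.
Parse right to left (heavy = foot alone; LL = one foot; stranded L unfooted): (ˈmi:d) (ˈka.pa) (ˈre:g) (ˈmap) (ˈso.tu).
Foot heads: 1, 2, 4, 5, 6.
Primary stress on the leftmost head = syllable 1.
Secondary stress on 2, 4, 5, 6: ˈmi:d.ˌka.pa.ˌre:g.ˌmap.ˌso.tu.

primary 1, secondary 2, 4, 5, 6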